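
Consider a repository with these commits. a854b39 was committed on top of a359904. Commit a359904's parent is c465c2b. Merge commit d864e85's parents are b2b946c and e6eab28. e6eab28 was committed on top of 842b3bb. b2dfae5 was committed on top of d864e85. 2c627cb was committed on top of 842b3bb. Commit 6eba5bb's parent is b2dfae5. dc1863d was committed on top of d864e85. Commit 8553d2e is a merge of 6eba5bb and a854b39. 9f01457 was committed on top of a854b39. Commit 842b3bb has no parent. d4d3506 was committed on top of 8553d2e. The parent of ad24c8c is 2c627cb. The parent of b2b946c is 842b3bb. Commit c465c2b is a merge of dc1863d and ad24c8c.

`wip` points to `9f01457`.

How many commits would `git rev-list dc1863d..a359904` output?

4

Reachable from a359904: {2c627cb, 842b3bb, a359904, ad24c8c, b2b946c, c465c2b, d864e85, dc1863d, e6eab28}.
Reachable from dc1863d: {842b3bb, b2b946c, d864e85, dc1863d, e6eab28}.
In a359904's history but not dc1863d's: {2c627cb, a359904, ad24c8c, c465c2b} — 4 commits.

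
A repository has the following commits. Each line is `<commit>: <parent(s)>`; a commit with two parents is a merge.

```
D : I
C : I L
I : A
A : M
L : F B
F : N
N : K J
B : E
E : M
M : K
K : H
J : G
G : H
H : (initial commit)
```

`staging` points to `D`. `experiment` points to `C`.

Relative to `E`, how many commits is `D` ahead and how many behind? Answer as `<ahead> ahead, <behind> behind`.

Reachable from D: {A, D, H, I, K, M}.
Reachable from E: {E, H, K, M}.
Only in D's history (ahead): {A, D, I} — 3.
Only in E's history (behind): {E} — 1.

3 ahead, 1 behind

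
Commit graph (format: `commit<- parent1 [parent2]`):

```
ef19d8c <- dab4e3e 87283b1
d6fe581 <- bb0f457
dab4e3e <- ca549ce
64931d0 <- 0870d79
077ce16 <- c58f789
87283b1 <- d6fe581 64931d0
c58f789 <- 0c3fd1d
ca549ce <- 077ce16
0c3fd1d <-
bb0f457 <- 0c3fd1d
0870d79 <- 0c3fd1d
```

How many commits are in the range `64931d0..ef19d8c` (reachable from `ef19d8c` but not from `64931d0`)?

Reachable from ef19d8c: {077ce16, 0870d79, 0c3fd1d, 64931d0, 87283b1, bb0f457, c58f789, ca549ce, d6fe581, dab4e3e, ef19d8c}.
Reachable from 64931d0: {0870d79, 0c3fd1d, 64931d0}.
In ef19d8c's history but not 64931d0's: {077ce16, 87283b1, bb0f457, c58f789, ca549ce, d6fe581, dab4e3e, ef19d8c} — 8 commits.

8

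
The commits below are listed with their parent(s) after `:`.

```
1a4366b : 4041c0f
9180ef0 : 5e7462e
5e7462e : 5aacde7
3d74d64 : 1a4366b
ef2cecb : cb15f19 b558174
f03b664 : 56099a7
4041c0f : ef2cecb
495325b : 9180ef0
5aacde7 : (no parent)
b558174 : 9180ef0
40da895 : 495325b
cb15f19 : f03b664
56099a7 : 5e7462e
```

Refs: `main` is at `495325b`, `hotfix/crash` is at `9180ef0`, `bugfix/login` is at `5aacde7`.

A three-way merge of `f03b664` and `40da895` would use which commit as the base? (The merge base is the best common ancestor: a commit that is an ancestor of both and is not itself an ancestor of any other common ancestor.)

Ancestors of f03b664: {56099a7, 5aacde7, 5e7462e, f03b664}.
Ancestors of 40da895: {40da895, 495325b, 5aacde7, 5e7462e, 9180ef0}.
Common ancestors: {5aacde7, 5e7462e}.
Among these, 5e7462e is not an ancestor of any other common ancestor — it is the merge base.

5e7462e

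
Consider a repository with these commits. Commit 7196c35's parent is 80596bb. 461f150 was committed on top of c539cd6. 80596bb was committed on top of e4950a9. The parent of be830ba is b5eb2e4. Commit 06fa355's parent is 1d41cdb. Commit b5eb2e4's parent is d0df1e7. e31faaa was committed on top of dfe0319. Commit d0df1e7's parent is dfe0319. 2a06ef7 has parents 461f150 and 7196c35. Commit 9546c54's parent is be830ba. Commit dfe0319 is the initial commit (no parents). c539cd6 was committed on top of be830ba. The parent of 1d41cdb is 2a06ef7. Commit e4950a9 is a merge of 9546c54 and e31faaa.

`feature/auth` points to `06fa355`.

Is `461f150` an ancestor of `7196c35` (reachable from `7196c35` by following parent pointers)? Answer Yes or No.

No

Ancestors of 7196c35: {7196c35, 80596bb, 9546c54, b5eb2e4, be830ba, d0df1e7, dfe0319, e31faaa, e4950a9}.
461f150 is not in that set, so it is not an ancestor of 7196c35.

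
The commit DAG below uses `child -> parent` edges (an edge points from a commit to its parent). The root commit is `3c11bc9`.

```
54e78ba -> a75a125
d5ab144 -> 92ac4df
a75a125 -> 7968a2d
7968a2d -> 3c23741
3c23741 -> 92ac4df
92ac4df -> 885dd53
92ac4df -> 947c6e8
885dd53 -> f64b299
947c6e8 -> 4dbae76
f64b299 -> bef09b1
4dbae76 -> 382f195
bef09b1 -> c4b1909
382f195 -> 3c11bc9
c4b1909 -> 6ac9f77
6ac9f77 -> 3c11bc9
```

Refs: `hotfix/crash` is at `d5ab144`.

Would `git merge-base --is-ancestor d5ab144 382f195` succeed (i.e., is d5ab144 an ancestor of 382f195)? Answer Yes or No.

Ancestors of 382f195: {382f195, 3c11bc9}.
d5ab144 is not in that set, so it is not an ancestor of 382f195.

No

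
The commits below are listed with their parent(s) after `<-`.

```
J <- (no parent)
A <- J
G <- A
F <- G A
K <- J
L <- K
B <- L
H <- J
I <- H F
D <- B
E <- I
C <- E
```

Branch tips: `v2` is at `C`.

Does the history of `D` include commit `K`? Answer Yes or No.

Yes

Ancestors of D (commits reachable by following parents): {B, D, J, K, L}.
K is in that set, so it is an ancestor of D.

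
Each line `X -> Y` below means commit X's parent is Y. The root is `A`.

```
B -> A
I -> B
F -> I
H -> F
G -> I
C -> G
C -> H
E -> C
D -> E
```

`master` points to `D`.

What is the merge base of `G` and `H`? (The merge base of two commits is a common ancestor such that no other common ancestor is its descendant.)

I

Ancestors of G: {A, B, G, I}.
Ancestors of H: {A, B, F, H, I}.
Common ancestors: {A, B, I}.
Among these, I is not an ancestor of any other common ancestor — it is the merge base.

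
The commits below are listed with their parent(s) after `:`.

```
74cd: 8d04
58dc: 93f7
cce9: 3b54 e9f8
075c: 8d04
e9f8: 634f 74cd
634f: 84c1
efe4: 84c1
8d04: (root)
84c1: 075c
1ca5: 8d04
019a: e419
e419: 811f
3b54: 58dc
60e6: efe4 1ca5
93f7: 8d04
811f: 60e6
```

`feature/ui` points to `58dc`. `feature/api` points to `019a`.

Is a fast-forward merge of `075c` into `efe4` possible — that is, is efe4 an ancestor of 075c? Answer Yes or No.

A fast-forward from efe4 to 075c is possible iff efe4 is an ancestor of 075c.
Ancestors of 075c: {075c, 8d04}.
efe4 is not among them, so fast-forward is not possible.

No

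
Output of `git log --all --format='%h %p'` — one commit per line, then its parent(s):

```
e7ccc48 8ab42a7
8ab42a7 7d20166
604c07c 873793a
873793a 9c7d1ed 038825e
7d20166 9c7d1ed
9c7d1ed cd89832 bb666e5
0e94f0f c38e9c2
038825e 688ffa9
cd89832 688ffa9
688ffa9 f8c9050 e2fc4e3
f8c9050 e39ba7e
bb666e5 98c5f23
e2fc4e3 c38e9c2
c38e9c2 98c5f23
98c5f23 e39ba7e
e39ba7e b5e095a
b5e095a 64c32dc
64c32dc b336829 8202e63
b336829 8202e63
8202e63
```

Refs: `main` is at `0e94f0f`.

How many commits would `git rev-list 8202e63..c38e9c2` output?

6

Reachable from c38e9c2: {64c32dc, 8202e63, 98c5f23, b336829, b5e095a, c38e9c2, e39ba7e}.
Reachable from 8202e63: {8202e63}.
In c38e9c2's history but not 8202e63's: {64c32dc, 98c5f23, b336829, b5e095a, c38e9c2, e39ba7e} — 6 commits.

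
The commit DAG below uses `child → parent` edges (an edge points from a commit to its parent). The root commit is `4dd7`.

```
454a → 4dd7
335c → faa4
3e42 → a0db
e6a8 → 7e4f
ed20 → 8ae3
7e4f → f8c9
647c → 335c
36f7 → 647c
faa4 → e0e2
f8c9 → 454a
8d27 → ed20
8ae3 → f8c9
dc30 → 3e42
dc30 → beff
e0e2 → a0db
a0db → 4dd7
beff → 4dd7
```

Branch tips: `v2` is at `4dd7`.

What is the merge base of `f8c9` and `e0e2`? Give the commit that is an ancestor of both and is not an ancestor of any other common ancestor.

Ancestors of f8c9: {454a, 4dd7, f8c9}.
Ancestors of e0e2: {4dd7, a0db, e0e2}.
Common ancestors: {4dd7}.
The only common ancestor is 4dd7, so it is the merge base.

4dd7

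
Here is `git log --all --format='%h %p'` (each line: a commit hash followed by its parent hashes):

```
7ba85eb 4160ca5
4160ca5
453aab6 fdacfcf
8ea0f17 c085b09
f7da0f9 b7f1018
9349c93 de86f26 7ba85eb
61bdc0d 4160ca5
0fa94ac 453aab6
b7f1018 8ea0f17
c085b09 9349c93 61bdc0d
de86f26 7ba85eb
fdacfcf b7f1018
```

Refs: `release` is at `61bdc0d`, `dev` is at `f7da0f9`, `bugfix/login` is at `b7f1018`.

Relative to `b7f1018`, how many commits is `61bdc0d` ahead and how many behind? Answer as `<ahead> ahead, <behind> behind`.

0 ahead, 6 behind

Reachable from 61bdc0d: {4160ca5, 61bdc0d}.
Reachable from b7f1018: {4160ca5, 61bdc0d, 7ba85eb, 8ea0f17, 9349c93, b7f1018, c085b09, de86f26}.
Only in 61bdc0d's history (ahead): {} — 0.
Only in b7f1018's history (behind): {7ba85eb, 8ea0f17, 9349c93, b7f1018, c085b09, de86f26} — 6.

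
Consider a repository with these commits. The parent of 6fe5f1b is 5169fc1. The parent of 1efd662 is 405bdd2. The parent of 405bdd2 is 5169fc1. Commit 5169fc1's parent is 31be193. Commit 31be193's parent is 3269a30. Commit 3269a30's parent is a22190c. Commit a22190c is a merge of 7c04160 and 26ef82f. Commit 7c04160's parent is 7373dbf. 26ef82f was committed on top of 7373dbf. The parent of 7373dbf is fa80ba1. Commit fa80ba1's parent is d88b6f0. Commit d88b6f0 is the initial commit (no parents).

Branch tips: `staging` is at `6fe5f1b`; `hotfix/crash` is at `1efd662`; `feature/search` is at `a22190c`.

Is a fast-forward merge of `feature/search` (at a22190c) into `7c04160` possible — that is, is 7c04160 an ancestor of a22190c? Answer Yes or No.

Yes

A fast-forward from 7c04160 to a22190c is possible iff 7c04160 is an ancestor of a22190c.
Ancestors of a22190c: {26ef82f, 7373dbf, 7c04160, a22190c, d88b6f0, fa80ba1}.
7c04160 is among them, so fast-forward is possible.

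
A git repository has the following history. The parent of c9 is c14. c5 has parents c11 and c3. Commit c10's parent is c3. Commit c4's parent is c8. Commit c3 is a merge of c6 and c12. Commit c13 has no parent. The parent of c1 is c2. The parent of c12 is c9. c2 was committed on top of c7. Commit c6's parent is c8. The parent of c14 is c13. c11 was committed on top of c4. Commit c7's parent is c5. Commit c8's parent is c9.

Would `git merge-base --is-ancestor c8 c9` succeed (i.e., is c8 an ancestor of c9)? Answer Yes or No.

Ancestors of c9: {c13, c14, c9}.
c8 is not in that set, so it is not an ancestor of c9.

No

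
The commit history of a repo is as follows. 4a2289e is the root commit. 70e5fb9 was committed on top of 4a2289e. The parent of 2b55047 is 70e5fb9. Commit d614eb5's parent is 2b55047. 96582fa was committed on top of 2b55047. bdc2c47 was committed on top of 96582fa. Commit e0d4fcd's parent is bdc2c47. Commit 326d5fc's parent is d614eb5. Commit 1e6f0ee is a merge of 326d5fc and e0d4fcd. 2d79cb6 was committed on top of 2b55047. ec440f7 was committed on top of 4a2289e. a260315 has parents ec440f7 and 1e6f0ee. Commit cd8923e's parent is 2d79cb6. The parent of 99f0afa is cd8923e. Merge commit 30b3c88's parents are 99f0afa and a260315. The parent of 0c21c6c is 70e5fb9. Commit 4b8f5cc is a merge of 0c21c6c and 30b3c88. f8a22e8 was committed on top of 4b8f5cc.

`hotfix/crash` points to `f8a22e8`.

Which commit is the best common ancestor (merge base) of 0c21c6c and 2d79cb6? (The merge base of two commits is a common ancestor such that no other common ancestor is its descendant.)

Ancestors of 0c21c6c: {0c21c6c, 4a2289e, 70e5fb9}.
Ancestors of 2d79cb6: {2b55047, 2d79cb6, 4a2289e, 70e5fb9}.
Common ancestors: {4a2289e, 70e5fb9}.
Among these, 70e5fb9 is not an ancestor of any other common ancestor — it is the merge base.

70e5fb9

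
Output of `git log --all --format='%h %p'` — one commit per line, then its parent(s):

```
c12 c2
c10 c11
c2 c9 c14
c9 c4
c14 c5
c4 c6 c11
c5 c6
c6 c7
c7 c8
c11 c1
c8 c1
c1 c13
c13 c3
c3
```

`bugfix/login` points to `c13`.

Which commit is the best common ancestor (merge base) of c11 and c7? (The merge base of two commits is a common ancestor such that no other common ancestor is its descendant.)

Ancestors of c11: {c1, c11, c13, c3}.
Ancestors of c7: {c1, c13, c3, c7, c8}.
Common ancestors: {c1, c13, c3}.
Among these, c1 is not an ancestor of any other common ancestor — it is the merge base.

c1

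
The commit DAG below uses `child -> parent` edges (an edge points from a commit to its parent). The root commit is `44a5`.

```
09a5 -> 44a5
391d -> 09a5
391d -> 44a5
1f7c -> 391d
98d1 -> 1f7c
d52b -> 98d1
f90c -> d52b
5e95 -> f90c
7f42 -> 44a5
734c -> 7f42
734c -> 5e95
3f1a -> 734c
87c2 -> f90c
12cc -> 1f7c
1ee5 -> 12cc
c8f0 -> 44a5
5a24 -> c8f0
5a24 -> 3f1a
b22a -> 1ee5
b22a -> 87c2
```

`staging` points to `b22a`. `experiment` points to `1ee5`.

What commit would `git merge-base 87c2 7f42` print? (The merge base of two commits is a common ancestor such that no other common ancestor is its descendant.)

44a5

Ancestors of 87c2: {09a5, 1f7c, 391d, 44a5, 87c2, 98d1, d52b, f90c}.
Ancestors of 7f42: {44a5, 7f42}.
Common ancestors: {44a5}.
The only common ancestor is 44a5, so it is the merge base.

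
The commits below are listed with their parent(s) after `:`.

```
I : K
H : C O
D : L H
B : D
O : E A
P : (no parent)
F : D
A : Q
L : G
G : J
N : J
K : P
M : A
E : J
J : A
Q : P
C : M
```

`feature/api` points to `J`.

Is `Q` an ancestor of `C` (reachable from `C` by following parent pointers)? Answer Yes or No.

Ancestors of C (commits reachable by following parents): {A, C, M, P, Q}.
Q is in that set, so it is an ancestor of C.

Yes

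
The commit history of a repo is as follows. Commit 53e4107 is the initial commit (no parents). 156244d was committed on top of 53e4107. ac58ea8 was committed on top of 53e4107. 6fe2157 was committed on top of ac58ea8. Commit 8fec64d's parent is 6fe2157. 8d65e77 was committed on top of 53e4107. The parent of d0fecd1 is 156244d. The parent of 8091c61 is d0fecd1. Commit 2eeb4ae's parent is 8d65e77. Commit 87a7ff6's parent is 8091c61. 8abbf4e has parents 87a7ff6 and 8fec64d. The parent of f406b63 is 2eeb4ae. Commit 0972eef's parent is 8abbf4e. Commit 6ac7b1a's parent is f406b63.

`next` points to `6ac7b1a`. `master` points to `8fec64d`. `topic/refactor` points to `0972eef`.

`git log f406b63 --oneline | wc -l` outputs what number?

Walking parent pointers from f406b63: reachable set = {2eeb4ae, 53e4107, 8d65e77, f406b63}.
That is 4 commits.

4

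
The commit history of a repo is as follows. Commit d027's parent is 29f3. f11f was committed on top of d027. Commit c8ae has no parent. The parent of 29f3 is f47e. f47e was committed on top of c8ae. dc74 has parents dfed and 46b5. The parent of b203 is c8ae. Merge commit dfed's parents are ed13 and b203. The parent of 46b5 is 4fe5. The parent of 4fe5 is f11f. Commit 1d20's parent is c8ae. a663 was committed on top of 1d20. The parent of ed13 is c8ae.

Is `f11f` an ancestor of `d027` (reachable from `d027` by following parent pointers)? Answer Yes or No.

Ancestors of d027: {29f3, c8ae, d027, f47e}.
f11f is not in that set, so it is not an ancestor of d027.

No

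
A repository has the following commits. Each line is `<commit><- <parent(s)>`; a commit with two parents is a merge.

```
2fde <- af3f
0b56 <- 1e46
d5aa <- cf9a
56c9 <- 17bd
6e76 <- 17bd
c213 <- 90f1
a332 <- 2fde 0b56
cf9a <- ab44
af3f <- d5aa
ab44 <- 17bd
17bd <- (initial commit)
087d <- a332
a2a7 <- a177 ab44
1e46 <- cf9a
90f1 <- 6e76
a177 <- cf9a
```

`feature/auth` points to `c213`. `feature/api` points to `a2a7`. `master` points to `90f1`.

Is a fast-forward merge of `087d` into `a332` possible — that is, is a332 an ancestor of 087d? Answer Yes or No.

Yes

A fast-forward from a332 to 087d is possible iff a332 is an ancestor of 087d.
Ancestors of 087d: {087d, 0b56, 17bd, 1e46, 2fde, a332, ab44, af3f, cf9a, d5aa}.
a332 is among them, so fast-forward is possible.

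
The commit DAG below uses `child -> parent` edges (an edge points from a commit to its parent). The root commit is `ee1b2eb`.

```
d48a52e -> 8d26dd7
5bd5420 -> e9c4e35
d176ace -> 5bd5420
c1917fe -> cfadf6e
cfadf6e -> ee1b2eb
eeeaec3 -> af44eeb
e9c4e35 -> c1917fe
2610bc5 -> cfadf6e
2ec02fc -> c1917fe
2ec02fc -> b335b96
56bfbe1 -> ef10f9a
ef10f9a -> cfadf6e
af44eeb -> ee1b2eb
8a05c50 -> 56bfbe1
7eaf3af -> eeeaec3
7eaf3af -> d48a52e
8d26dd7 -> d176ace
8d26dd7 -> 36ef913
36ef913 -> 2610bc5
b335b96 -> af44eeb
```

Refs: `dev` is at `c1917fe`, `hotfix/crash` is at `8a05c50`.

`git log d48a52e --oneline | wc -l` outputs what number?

10

Walking parent pointers from d48a52e: reachable set = {2610bc5, 36ef913, 5bd5420, 8d26dd7, c1917fe, cfadf6e, d176ace, d48a52e, e9c4e35, ee1b2eb}.
That is 10 commits.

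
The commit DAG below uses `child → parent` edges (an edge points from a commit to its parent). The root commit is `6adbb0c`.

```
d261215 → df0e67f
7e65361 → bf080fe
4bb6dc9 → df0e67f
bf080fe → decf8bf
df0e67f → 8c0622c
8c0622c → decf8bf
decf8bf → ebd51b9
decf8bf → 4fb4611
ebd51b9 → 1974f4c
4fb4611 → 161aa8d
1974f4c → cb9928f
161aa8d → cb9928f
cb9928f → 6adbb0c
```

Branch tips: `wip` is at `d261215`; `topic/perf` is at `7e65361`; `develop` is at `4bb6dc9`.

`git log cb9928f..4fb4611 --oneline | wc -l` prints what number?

2

Reachable from 4fb4611: {161aa8d, 4fb4611, 6adbb0c, cb9928f}.
Reachable from cb9928f: {6adbb0c, cb9928f}.
In 4fb4611's history but not cb9928f's: {161aa8d, 4fb4611} — 2 commits.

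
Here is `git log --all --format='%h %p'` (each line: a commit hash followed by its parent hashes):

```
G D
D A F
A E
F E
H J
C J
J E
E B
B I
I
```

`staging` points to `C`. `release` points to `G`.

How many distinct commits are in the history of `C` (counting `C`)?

Walking parent pointers from C: reachable set = {B, C, E, I, J}.
That is 5 commits.

5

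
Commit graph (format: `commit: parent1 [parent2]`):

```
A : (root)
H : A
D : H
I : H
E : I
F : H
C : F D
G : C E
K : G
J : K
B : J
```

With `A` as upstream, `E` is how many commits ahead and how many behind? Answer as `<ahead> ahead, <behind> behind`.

Reachable from E: {A, E, H, I}.
Reachable from A: {A}.
Only in E's history (ahead): {E, H, I} — 3.
Only in A's history (behind): {} — 0.

3 ahead, 0 behind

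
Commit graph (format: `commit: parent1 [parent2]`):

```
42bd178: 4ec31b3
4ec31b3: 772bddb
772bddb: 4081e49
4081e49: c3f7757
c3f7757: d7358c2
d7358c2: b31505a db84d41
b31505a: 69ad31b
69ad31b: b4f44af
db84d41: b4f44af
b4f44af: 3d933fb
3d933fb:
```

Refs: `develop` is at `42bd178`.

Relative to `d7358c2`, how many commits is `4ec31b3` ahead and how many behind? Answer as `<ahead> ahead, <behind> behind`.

Reachable from 4ec31b3: {3d933fb, 4081e49, 4ec31b3, 69ad31b, 772bddb, b31505a, b4f44af, c3f7757, d7358c2, db84d41}.
Reachable from d7358c2: {3d933fb, 69ad31b, b31505a, b4f44af, d7358c2, db84d41}.
Only in 4ec31b3's history (ahead): {4081e49, 4ec31b3, 772bddb, c3f7757} — 4.
Only in d7358c2's history (behind): {} — 0.

4 ahead, 0 behind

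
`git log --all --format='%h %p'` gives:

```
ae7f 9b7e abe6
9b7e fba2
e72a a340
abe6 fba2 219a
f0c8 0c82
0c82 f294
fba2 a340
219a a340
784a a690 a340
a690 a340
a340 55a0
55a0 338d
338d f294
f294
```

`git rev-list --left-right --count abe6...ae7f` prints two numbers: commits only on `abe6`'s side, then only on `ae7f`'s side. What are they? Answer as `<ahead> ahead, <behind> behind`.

0 ahead, 2 behind

Reachable from abe6: {219a, 338d, 55a0, a340, abe6, f294, fba2}.
Reachable from ae7f: {219a, 338d, 55a0, 9b7e, a340, abe6, ae7f, f294, fba2}.
Only in abe6's history (ahead): {} — 0.
Only in ae7f's history (behind): {9b7e, ae7f} — 2.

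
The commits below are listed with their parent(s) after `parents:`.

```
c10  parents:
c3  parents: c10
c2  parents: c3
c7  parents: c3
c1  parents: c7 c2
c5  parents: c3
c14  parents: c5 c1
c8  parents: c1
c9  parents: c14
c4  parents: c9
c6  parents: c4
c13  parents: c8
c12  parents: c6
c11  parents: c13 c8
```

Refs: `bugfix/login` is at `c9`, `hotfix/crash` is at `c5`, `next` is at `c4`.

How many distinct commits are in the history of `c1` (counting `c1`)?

Walking parent pointers from c1: reachable set = {c1, c10, c2, c3, c7}.
That is 5 commits.

5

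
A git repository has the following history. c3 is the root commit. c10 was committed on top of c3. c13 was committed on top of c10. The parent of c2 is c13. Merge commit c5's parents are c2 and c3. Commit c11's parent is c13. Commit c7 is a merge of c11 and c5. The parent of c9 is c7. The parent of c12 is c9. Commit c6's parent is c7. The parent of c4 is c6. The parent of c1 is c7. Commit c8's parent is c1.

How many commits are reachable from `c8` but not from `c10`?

Reachable from c8: {c1, c10, c11, c13, c2, c3, c5, c7, c8}.
Reachable from c10: {c10, c3}.
In c8's history but not c10's: {c1, c11, c13, c2, c5, c7, c8} — 7 commits.

7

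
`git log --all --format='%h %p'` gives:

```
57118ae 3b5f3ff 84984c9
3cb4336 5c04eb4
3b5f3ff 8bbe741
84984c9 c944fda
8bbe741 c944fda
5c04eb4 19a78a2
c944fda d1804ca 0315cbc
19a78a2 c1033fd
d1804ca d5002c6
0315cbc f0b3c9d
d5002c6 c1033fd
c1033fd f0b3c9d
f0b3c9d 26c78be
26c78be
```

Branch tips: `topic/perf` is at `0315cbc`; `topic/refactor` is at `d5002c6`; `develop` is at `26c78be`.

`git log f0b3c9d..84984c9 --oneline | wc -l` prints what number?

Reachable from 84984c9: {0315cbc, 26c78be, 84984c9, c1033fd, c944fda, d1804ca, d5002c6, f0b3c9d}.
Reachable from f0b3c9d: {26c78be, f0b3c9d}.
In 84984c9's history but not f0b3c9d's: {0315cbc, 84984c9, c1033fd, c944fda, d1804ca, d5002c6} — 6 commits.

6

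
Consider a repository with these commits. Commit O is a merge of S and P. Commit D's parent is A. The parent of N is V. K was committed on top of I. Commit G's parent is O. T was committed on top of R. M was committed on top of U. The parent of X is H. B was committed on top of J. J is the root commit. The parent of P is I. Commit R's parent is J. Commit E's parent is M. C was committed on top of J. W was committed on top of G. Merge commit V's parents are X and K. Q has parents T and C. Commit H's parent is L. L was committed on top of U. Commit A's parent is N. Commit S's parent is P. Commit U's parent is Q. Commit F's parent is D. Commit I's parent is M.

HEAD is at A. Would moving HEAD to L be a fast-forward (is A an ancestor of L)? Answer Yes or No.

A fast-forward from A to L is possible iff A is an ancestor of L.
Ancestors of L: {C, J, L, Q, R, T, U}.
A is not among them, so fast-forward is not possible.

No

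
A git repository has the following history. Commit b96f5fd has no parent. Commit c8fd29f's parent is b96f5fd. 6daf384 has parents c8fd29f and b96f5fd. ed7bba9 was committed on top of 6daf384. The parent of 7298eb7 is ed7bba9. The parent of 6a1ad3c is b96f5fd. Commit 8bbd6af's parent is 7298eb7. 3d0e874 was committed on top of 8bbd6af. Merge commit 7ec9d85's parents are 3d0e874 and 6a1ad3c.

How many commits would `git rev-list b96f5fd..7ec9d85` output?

Reachable from 7ec9d85: {3d0e874, 6a1ad3c, 6daf384, 7298eb7, 7ec9d85, 8bbd6af, b96f5fd, c8fd29f, ed7bba9}.
Reachable from b96f5fd: {b96f5fd}.
In 7ec9d85's history but not b96f5fd's: {3d0e874, 6a1ad3c, 6daf384, 7298eb7, 7ec9d85, 8bbd6af, c8fd29f, ed7bba9} — 8 commits.

8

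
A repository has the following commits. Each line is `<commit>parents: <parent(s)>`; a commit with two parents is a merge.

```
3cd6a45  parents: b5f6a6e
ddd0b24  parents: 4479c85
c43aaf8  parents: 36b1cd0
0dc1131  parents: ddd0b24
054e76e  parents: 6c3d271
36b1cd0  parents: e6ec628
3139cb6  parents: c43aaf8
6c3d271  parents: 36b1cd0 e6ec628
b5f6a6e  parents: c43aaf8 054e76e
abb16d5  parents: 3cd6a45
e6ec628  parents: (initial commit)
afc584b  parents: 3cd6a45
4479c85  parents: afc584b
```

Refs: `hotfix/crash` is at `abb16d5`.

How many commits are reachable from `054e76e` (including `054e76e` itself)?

Walking parent pointers from 054e76e: reachable set = {054e76e, 36b1cd0, 6c3d271, e6ec628}.
That is 4 commits.

4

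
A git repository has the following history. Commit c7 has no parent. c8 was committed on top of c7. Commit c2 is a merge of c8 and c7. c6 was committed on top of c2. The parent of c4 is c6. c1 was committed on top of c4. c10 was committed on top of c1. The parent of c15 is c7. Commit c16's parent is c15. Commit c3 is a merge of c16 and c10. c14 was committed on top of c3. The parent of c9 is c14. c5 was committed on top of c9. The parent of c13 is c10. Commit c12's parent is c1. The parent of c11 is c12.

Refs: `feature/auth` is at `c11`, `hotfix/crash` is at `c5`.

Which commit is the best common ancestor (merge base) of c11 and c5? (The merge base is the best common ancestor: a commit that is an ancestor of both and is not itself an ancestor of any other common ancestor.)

c1

Ancestors of c11: {c1, c11, c12, c2, c4, c6, c7, c8}.
Ancestors of c5: {c1, c10, c14, c15, c16, c2, c3, c4, c5, c6, c7, c8, c9}.
Common ancestors: {c1, c2, c4, c6, c7, c8}.
Among these, c1 is not an ancestor of any other common ancestor — it is the merge base.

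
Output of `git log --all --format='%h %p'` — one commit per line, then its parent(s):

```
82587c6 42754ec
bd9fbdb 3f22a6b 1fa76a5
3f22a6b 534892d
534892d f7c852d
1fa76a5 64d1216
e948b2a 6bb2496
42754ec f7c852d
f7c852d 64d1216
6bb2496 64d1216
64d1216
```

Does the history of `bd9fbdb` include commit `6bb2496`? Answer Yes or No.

No

Ancestors of bd9fbdb: {1fa76a5, 3f22a6b, 534892d, 64d1216, bd9fbdb, f7c852d}.
6bb2496 is not in that set, so it is not an ancestor of bd9fbdb.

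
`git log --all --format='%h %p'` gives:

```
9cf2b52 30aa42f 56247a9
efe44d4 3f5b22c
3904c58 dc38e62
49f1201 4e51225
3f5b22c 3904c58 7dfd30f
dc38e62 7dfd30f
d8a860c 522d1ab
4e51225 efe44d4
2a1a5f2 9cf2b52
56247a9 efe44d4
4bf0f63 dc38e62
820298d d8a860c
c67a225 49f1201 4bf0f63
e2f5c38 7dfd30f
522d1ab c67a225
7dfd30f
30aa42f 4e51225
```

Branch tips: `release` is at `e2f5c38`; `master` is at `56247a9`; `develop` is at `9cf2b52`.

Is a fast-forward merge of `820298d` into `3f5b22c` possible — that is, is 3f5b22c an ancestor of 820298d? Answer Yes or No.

Yes

A fast-forward from 3f5b22c to 820298d is possible iff 3f5b22c is an ancestor of 820298d.
Ancestors of 820298d: {3904c58, 3f5b22c, 49f1201, 4bf0f63, 4e51225, 522d1ab, 7dfd30f, 820298d, c67a225, d8a860c, dc38e62, efe44d4}.
3f5b22c is among them, so fast-forward is possible.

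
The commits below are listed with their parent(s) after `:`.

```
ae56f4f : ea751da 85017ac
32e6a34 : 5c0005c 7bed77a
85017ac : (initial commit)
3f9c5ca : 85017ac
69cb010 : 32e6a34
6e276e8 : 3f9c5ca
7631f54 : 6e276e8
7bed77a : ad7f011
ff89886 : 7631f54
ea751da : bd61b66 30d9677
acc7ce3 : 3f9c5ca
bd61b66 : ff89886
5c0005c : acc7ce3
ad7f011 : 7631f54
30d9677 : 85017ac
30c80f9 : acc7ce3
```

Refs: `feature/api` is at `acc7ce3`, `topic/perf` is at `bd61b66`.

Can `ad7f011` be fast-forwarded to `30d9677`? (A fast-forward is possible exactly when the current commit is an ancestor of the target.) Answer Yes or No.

No

A fast-forward from ad7f011 to 30d9677 is possible iff ad7f011 is an ancestor of 30d9677.
Ancestors of 30d9677: {30d9677, 85017ac}.
ad7f011 is not among them, so fast-forward is not possible.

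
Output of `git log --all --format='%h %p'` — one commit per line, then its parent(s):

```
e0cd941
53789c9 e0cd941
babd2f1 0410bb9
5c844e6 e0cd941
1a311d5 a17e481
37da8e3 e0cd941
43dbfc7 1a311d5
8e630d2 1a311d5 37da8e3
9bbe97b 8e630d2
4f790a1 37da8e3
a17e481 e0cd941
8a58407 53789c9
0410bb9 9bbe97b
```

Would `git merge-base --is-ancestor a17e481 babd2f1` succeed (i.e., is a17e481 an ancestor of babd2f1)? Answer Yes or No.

Yes

Ancestors of babd2f1 (commits reachable by following parents): {0410bb9, 1a311d5, 37da8e3, 8e630d2, 9bbe97b, a17e481, babd2f1, e0cd941}.
a17e481 is in that set, so it is an ancestor of babd2f1.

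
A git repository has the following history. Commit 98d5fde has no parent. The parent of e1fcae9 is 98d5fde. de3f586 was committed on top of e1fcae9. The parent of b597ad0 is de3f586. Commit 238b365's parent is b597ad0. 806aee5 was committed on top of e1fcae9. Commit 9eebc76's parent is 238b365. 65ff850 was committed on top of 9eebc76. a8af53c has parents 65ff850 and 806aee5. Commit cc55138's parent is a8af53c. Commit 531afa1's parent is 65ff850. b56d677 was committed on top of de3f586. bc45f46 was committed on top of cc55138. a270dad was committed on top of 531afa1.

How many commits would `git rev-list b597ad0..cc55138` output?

6

Reachable from cc55138: {238b365, 65ff850, 806aee5, 98d5fde, 9eebc76, a8af53c, b597ad0, cc55138, de3f586, e1fcae9}.
Reachable from b597ad0: {98d5fde, b597ad0, de3f586, e1fcae9}.
In cc55138's history but not b597ad0's: {238b365, 65ff850, 806aee5, 9eebc76, a8af53c, cc55138} — 6 commits.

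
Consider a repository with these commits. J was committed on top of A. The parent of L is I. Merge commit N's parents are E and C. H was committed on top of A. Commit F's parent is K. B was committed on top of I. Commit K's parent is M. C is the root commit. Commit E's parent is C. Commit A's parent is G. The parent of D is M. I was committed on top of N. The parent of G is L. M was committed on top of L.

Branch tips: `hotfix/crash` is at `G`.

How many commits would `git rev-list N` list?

Walking parent pointers from N: reachable set = {C, E, N}.
That is 3 commits.

3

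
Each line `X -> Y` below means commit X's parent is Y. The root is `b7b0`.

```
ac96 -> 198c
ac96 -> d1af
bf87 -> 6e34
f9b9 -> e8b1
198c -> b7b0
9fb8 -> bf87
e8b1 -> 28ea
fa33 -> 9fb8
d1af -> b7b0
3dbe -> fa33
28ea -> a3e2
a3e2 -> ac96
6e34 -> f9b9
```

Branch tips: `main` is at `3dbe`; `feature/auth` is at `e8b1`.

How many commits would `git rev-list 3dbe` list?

13

Walking parent pointers from 3dbe: reachable set = {198c, 28ea, 3dbe, 6e34, 9fb8, a3e2, ac96, b7b0, bf87, d1af, e8b1, f9b9, fa33}.
That is 13 commits.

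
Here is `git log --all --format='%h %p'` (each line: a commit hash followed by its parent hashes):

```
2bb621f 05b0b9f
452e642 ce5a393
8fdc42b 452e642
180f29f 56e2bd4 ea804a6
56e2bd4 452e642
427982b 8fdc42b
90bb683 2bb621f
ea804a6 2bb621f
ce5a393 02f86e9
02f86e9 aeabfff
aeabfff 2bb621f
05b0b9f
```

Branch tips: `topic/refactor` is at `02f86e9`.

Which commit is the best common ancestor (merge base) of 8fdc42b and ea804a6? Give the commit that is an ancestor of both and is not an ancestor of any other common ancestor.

Ancestors of 8fdc42b: {02f86e9, 05b0b9f, 2bb621f, 452e642, 8fdc42b, aeabfff, ce5a393}.
Ancestors of ea804a6: {05b0b9f, 2bb621f, ea804a6}.
Common ancestors: {05b0b9f, 2bb621f}.
Among these, 2bb621f is not an ancestor of any other common ancestor — it is the merge base.

2bb621f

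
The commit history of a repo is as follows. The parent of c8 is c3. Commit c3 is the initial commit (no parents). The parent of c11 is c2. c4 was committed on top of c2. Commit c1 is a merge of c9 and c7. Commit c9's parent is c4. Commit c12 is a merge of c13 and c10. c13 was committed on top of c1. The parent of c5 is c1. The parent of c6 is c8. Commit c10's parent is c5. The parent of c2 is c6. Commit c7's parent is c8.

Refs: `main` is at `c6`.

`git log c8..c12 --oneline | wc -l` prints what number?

Reachable from c12: {c1, c10, c12, c13, c2, c3, c4, c5, c6, c7, c8, c9}.
Reachable from c8: {c3, c8}.
In c12's history but not c8's: {c1, c10, c12, c13, c2, c4, c5, c6, c7, c9} — 10 commits.

10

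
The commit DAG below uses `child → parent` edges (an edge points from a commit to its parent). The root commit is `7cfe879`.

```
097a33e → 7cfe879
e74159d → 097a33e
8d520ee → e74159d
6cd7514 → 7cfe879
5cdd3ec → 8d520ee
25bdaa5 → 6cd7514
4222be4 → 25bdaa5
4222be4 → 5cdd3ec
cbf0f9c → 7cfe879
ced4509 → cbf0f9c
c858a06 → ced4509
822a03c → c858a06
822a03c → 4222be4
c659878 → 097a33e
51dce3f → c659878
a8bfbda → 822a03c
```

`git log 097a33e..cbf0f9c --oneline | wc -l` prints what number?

1

Reachable from cbf0f9c: {7cfe879, cbf0f9c}.
Reachable from 097a33e: {097a33e, 7cfe879}.
In cbf0f9c's history but not 097a33e's: {cbf0f9c} — 1 commit.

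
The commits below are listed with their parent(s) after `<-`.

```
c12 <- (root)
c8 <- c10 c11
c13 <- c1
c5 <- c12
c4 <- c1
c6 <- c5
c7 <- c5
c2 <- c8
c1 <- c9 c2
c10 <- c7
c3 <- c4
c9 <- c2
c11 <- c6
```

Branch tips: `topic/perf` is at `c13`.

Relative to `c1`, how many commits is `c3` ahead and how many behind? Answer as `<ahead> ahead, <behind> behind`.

2 ahead, 0 behind

Reachable from c3: {c1, c10, c11, c12, c2, c3, c4, c5, c6, c7, c8, c9}.
Reachable from c1: {c1, c10, c11, c12, c2, c5, c6, c7, c8, c9}.
Only in c3's history (ahead): {c3, c4} — 2.
Only in c1's history (behind): {} — 0.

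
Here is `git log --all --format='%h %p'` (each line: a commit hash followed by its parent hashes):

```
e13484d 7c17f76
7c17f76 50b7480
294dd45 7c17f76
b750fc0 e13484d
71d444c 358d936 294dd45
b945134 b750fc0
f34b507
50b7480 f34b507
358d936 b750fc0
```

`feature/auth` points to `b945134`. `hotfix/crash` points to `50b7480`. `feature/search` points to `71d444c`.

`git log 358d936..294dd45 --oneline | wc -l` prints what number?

Reachable from 294dd45: {294dd45, 50b7480, 7c17f76, f34b507}.
Reachable from 358d936: {358d936, 50b7480, 7c17f76, b750fc0, e13484d, f34b507}.
In 294dd45's history but not 358d936's: {294dd45} — 1 commit.

1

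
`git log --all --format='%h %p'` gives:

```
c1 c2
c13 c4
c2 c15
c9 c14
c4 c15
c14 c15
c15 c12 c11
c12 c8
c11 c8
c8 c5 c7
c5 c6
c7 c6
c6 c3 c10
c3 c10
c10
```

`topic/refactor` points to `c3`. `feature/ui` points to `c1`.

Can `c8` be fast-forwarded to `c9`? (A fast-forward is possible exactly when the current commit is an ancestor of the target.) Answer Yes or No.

A fast-forward from c8 to c9 is possible iff c8 is an ancestor of c9.
Ancestors of c9: {c10, c11, c12, c14, c15, c3, c5, c6, c7, c8, c9}.
c8 is among them, so fast-forward is possible.

Yes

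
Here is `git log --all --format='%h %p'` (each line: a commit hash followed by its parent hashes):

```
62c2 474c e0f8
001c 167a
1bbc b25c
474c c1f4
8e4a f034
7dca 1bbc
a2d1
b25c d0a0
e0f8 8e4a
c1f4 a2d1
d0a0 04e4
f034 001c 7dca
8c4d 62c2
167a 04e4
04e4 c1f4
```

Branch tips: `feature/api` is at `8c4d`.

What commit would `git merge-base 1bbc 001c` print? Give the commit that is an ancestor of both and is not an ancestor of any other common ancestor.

Ancestors of 1bbc: {04e4, 1bbc, a2d1, b25c, c1f4, d0a0}.
Ancestors of 001c: {001c, 04e4, 167a, a2d1, c1f4}.
Common ancestors: {04e4, a2d1, c1f4}.
Among these, 04e4 is not an ancestor of any other common ancestor — it is the merge base.

04e4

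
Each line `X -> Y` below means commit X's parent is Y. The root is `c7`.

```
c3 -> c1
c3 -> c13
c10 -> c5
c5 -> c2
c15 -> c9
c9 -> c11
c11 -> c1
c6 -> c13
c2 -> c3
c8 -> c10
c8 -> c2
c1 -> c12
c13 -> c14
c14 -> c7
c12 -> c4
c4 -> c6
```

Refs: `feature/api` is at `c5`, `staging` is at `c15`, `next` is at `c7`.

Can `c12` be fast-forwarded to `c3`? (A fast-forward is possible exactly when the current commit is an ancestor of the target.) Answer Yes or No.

Yes

A fast-forward from c12 to c3 is possible iff c12 is an ancestor of c3.
Ancestors of c3: {c1, c12, c13, c14, c3, c4, c6, c7}.
c12 is among them, so fast-forward is possible.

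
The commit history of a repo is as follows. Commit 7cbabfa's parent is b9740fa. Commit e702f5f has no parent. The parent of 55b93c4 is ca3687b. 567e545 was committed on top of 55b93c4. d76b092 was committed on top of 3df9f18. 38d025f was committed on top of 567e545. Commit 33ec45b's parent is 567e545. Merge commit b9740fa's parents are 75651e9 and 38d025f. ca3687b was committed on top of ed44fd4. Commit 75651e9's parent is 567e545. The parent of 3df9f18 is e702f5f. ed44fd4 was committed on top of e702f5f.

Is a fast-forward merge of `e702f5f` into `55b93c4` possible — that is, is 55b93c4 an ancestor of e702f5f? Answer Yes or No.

No

A fast-forward from 55b93c4 to e702f5f is possible iff 55b93c4 is an ancestor of e702f5f.
Ancestors of e702f5f: {e702f5f}.
55b93c4 is not among them, so fast-forward is not possible.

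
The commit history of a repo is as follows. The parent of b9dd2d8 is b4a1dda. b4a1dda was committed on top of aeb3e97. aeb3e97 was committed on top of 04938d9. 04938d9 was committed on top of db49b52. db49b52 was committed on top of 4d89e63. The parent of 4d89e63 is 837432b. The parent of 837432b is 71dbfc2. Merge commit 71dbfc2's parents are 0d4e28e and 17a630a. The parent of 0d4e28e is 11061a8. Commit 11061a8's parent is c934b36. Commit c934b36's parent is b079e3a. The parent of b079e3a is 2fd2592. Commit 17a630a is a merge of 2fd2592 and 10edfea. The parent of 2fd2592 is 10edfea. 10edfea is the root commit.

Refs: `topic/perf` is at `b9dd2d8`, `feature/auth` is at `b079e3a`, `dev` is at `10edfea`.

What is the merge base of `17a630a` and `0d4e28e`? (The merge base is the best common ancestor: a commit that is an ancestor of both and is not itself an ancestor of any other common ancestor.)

2fd2592

Ancestors of 17a630a: {10edfea, 17a630a, 2fd2592}.
Ancestors of 0d4e28e: {0d4e28e, 10edfea, 11061a8, 2fd2592, b079e3a, c934b36}.
Common ancestors: {10edfea, 2fd2592}.
Among these, 2fd2592 is not an ancestor of any other common ancestor — it is the merge base.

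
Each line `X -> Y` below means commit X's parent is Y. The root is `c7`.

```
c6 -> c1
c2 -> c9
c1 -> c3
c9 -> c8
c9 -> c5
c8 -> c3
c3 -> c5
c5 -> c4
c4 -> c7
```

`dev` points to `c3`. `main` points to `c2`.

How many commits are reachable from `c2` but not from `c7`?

6

Reachable from c2: {c2, c3, c4, c5, c7, c8, c9}.
Reachable from c7: {c7}.
In c2's history but not c7's: {c2, c3, c4, c5, c8, c9} — 6 commits.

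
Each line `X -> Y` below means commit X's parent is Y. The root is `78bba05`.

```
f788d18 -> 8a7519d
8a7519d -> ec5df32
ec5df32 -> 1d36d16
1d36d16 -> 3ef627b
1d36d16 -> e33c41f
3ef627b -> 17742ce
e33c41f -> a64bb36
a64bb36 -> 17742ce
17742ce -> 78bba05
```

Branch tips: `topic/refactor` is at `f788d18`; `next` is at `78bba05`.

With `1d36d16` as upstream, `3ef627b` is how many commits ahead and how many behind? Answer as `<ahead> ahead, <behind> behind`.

Reachable from 3ef627b: {17742ce, 3ef627b, 78bba05}.
Reachable from 1d36d16: {17742ce, 1d36d16, 3ef627b, 78bba05, a64bb36, e33c41f}.
Only in 3ef627b's history (ahead): {} — 0.
Only in 1d36d16's history (behind): {1d36d16, a64bb36, e33c41f} — 3.

0 ahead, 3 behind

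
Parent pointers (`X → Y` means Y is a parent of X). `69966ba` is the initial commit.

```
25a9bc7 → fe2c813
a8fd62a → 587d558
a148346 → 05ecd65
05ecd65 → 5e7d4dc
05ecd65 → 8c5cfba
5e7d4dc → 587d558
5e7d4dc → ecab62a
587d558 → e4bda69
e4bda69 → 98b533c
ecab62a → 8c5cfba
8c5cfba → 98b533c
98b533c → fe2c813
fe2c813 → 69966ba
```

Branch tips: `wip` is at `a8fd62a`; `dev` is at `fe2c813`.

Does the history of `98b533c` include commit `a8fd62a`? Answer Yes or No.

No

Ancestors of 98b533c: {69966ba, 98b533c, fe2c813}.
a8fd62a is not in that set, so it is not an ancestor of 98b533c.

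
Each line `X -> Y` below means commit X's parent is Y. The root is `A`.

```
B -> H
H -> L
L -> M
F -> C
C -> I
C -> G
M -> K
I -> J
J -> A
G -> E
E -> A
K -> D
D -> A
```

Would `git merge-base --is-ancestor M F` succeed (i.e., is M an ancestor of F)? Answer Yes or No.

Ancestors of F: {A, C, E, F, G, I, J}.
M is not in that set, so it is not an ancestor of F.

No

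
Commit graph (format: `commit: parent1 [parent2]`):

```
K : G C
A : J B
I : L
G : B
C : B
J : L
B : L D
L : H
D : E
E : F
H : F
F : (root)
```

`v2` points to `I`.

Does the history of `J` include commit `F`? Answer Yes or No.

Ancestors of J (commits reachable by following parents): {F, H, J, L}.
F is in that set, so it is an ancestor of J.

Yes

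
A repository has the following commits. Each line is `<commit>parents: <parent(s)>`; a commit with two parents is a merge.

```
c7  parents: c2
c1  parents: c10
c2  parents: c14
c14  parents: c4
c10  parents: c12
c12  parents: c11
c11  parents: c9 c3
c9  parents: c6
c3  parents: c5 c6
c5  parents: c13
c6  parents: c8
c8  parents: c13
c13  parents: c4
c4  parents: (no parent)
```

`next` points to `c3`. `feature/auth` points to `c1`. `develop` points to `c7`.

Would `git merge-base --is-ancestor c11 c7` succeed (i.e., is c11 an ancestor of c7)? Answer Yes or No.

No

Ancestors of c7: {c14, c2, c4, c7}.
c11 is not in that set, so it is not an ancestor of c7.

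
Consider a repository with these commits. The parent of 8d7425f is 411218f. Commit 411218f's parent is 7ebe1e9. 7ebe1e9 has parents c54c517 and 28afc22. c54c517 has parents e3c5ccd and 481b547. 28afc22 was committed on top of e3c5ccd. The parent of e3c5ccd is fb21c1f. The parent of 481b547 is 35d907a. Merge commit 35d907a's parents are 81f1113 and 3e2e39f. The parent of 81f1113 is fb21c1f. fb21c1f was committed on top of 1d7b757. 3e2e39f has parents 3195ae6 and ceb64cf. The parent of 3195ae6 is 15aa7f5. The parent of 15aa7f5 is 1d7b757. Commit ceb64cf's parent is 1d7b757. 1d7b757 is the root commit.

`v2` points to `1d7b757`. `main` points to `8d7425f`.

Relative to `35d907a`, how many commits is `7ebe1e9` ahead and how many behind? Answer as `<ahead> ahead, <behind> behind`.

5 ahead, 0 behind

Reachable from 7ebe1e9: {15aa7f5, 1d7b757, 28afc22, 3195ae6, 35d907a, 3e2e39f, 481b547, 7ebe1e9, 81f1113, c54c517, ceb64cf, e3c5ccd, fb21c1f}.
Reachable from 35d907a: {15aa7f5, 1d7b757, 3195ae6, 35d907a, 3e2e39f, 81f1113, ceb64cf, fb21c1f}.
Only in 7ebe1e9's history (ahead): {28afc22, 481b547, 7ebe1e9, c54c517, e3c5ccd} — 5.
Only in 35d907a's history (behind): {} — 0.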